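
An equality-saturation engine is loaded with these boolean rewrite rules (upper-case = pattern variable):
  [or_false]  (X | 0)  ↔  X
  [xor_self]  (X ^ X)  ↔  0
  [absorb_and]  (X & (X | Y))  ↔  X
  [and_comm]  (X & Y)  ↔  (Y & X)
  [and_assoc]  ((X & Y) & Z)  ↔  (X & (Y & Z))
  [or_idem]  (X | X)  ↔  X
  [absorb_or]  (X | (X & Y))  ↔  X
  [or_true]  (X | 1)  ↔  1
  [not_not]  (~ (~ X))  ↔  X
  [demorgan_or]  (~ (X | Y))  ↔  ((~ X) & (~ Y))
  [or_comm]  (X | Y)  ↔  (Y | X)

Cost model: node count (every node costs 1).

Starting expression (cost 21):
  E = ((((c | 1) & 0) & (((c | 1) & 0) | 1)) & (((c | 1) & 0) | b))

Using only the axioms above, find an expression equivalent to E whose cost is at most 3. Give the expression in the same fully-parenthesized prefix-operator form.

(1 & 0)   [cost 3]

step 1: absorb_and (→) rewrites (((c | 1) & 0) & (((c | 1) & 0) | 1)) into ((c | 1) & 0), now (((c | 1) & 0) & (((c | 1) & 0) | b))
step 2: absorb_and (→) rewrites (((c | 1) & 0) & (((c | 1) & 0) | b)) into ((c | 1) & 0)
step 3: or_true (→) rewrites (c | 1) into 1, reaching cost 3 (bound 3)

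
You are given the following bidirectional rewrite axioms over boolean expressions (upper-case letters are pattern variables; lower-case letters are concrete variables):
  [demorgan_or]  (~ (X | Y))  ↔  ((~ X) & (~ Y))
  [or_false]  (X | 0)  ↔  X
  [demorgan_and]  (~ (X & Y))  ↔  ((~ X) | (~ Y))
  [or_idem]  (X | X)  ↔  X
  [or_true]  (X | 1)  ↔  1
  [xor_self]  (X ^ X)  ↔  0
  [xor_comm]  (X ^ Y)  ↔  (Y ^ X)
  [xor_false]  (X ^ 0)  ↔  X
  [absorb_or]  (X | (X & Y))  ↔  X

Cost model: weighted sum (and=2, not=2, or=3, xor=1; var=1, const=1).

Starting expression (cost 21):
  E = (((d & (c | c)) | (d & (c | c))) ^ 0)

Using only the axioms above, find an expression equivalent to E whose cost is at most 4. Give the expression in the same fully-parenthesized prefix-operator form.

1. [xor_false →] (((d & (c | c)) | (d & (c | c))) ^ 0)  →  ((d & (c | c)) | (d & (c | c)))
2. [or_idem →] ((d & (c | c)) | (d & (c | c)))  →  (d & (c | c))
3. [or_idem →] (c | c)  →  c;  cost 4 ≤ 4, done

(d & c)   [cost 4]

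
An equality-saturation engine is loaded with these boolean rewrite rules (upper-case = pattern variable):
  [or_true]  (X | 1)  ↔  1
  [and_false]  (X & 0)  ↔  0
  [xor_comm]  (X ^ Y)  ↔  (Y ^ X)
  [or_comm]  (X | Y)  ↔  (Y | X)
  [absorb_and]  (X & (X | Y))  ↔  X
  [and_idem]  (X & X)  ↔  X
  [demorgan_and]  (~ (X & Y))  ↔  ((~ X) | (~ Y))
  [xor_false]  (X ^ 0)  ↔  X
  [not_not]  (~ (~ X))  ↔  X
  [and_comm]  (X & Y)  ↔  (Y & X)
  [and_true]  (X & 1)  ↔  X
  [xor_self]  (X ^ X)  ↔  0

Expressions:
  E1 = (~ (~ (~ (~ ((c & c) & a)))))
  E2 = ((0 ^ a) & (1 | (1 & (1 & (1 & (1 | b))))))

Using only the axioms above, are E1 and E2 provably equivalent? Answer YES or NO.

All listed rules preserve value, hence provable equivalence implies equal values everywhere; look for a separating assignment.
a=1, b=0, c=0 gives E1 ↦ 0, E2 ↦ 1; values differ ⇒ not provably equivalent.

NO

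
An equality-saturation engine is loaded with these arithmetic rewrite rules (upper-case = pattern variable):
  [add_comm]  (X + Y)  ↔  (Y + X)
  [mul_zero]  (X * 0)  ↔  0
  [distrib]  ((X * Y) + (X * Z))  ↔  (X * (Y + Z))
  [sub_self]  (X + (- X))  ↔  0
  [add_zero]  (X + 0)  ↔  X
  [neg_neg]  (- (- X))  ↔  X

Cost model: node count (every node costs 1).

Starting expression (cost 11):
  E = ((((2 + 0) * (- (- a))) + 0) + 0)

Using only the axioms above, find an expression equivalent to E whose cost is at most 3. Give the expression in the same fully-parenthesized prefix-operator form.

(1) (- (- a))  =[neg_neg →]=  a    ⊢ ((((2 + 0) * a) + 0) + 0)
(2) (2 + 0)  =[add_zero →]=  2    ⊢ (((2 * a) + 0) + 0)
(3) ((2 * a) + 0)  =[add_zero →]=  (2 * a)    ⊢ ((2 * a) + 0)
(4) ((2 * a) + 0)  =[add_zero →]=  (2 * a)    ⊢ cost 3, within 3

(2 * a)   [cost 3]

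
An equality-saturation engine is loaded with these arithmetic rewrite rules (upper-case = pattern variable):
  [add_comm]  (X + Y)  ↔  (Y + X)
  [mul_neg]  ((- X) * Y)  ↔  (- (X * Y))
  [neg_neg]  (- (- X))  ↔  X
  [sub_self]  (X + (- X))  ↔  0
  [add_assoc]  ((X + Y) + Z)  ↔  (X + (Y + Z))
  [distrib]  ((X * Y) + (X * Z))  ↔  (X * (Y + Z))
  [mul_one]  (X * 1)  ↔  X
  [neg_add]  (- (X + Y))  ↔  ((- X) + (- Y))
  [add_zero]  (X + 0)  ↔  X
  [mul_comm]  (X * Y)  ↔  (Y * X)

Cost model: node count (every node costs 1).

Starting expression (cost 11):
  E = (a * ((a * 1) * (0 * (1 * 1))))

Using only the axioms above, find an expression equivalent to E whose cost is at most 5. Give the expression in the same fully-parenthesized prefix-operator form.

1. [mul_one →] (a * 1)  →  a;  E = (a * (a * (0 * (1 * 1))))
2. [mul_one →] (1 * 1)  →  1;  E = (a * (a * (0 * 1)))
3. [mul_one →] (0 * 1)  →  0;  cost 5 ≤ 5, done

(a * (a * 0))   [cost 5]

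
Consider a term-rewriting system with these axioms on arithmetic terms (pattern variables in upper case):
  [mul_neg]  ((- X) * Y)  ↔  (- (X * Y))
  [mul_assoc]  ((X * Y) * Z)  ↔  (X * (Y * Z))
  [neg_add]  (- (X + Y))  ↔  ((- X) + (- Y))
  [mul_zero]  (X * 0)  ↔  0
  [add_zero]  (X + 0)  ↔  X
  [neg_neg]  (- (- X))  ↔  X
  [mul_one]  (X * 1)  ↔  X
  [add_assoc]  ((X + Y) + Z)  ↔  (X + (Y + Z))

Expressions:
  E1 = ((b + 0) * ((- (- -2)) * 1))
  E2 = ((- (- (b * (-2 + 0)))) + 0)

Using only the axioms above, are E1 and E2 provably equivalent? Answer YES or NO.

1. [add_zero →] (b + 0)  →  b;  E1 = (b * ((- (- -2)) * 1))
2. [neg_neg →] (- (- -2))  →  -2;  E1 = (b * (-2 * 1))
3. [mul_one →] (-2 * 1)  →  -2;  E1 = (b * -2)
4. [add_zero ←] -2  →  (-2 + 0);  E1 = (b * (-2 + 0))
5. [add_zero ←] (b * (-2 + 0))  →  ((b * (-2 + 0)) + 0)
6. [neg_neg ←] (b * (-2 + 0))  →  (- (- (b * (-2 + 0))));  this is E2

YES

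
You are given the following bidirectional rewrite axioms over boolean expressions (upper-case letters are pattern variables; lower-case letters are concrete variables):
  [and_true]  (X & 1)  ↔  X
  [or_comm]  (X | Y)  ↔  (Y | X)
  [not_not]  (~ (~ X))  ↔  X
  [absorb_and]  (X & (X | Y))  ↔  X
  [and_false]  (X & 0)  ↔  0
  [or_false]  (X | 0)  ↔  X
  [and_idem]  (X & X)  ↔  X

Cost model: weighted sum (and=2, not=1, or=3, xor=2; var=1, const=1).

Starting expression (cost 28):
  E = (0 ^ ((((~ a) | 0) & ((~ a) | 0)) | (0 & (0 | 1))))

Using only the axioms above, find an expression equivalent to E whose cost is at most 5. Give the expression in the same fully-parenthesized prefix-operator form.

step 1: and_idem (→) rewrites (((~ a) | 0) & ((~ a) | 0)) into ((~ a) | 0), now (0 ^ (((~ a) | 0) | (0 & (0 | 1))))
step 2: absorb_and (→) rewrites (0 & (0 | 1)) into 0, now (0 ^ (((~ a) | 0) | 0))
step 3: or_false (→) rewrites ((~ a) | 0) into (~ a), now (0 ^ ((~ a) | 0))
step 4: or_false (→) rewrites ((~ a) | 0) into (~ a), reaching cost 5 (bound 5)

(0 ^ (~ a))   [cost 5]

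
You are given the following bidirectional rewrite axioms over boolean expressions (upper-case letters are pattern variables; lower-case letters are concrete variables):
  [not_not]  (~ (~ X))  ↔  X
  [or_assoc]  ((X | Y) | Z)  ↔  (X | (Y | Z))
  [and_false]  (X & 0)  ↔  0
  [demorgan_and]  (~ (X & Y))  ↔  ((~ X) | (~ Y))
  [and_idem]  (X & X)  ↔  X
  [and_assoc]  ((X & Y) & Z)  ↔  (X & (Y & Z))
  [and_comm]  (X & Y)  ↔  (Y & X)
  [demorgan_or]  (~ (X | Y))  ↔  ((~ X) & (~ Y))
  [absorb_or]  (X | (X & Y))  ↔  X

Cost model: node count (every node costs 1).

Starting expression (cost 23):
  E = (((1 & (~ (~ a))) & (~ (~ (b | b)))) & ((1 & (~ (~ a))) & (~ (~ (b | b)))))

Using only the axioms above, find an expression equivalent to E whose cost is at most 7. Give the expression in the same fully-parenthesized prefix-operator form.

(1) (((1 & (~ (~ a))) & (~ (~ (b | b)))) & ((1 & (~ (~ a))) & (~ (~ (b | b)))))  =[and_idem →]=  ((1 & (~ (~ a))) & (~ (~ (b | b))))
(2) (~ (~ a))  =[not_not →]=  a    ⊢ ((1 & a) & (~ (~ (b | b))))
(3) (~ (~ (b | b)))  =[not_not →]=  (b | b)    ⊢ cost 7, within 7

((1 & a) & (b | b))   [cost 7]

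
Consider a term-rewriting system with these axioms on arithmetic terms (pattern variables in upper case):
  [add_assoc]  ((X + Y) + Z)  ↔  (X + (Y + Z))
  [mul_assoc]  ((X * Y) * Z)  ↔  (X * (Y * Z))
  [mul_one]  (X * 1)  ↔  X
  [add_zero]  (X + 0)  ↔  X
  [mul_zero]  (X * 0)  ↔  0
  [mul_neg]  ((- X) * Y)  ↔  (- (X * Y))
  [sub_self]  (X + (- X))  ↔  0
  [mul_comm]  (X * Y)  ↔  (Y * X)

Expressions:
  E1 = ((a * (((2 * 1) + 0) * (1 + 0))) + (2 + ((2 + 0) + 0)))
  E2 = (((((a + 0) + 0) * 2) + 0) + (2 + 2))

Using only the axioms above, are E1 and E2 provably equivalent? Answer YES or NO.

YES

step 1: mul_one (→) rewrites (2 * 1) into 2, now ((a * ((2 + 0) * (1 + 0))) + (2 + ((2 + 0) + 0)))
step 2: add_zero (→) rewrites (2 + 0) into 2, now ((a * ((2 + 0) * (1 + 0))) + (2 + (2 + 0)))
step 3: add_zero (→) rewrites (1 + 0) into 1, now ((a * ((2 + 0) * 1)) + (2 + (2 + 0)))
step 4: add_zero (→) rewrites (2 + 0) into 2, now ((a * ((2 + 0) * 1)) + (2 + 2))
step 5: add_zero (→) rewrites (2 + 0) into 2, now ((a * (2 * 1)) + (2 + 2))
step 6: mul_one (→) rewrites (2 * 1) into 2, now ((a * 2) + (2 + 2))
step 7: add_zero (←) rewrites a into (a + 0), now (((a + 0) * 2) + (2 + 2))
step 8: add_zero (←) rewrites ((a + 0) * 2) into (((a + 0) * 2) + 0), now ((((a + 0) * 2) + 0) + (2 + 2))
step 9: add_zero (←) rewrites a into (a + 0), which is E2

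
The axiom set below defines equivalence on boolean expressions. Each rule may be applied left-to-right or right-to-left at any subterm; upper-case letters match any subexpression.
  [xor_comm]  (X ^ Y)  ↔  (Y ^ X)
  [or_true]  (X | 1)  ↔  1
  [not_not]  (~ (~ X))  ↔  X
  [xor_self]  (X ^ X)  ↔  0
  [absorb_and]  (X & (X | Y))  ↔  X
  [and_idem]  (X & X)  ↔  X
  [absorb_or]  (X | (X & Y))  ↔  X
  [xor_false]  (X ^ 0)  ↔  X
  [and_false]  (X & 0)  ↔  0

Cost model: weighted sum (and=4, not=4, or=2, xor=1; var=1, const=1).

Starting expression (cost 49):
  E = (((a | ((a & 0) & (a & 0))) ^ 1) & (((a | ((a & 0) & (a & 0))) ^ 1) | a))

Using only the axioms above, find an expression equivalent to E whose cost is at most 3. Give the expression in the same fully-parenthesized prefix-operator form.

step 1: absorb_and (→) rewrites (((a | ((a & 0) & (a & 0))) ^ 1) & (((a | ((a & 0) & (a & 0))) ^ 1) | a)) into ((a | ((a & 0) & (a & 0))) ^ 1)
step 2: and_idem (→) rewrites ((a & 0) & (a & 0)) into (a & 0), now ((a | (a & 0)) ^ 1)
step 3: absorb_or (→) rewrites (a | (a & 0)) into a, reaching cost 3 (bound 3)

(a ^ 1)   [cost 3]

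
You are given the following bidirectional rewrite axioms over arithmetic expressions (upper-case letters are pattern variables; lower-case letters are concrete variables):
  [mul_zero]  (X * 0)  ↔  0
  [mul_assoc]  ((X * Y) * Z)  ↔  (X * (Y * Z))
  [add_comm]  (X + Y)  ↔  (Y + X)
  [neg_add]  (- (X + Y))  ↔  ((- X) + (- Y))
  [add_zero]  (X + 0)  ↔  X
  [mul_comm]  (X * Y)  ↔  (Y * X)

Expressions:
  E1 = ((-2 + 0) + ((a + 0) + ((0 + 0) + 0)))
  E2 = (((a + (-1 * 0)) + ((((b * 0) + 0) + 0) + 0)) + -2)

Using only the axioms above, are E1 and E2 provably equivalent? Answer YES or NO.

step 1: add_zero (→) rewrites (0 + 0) into 0, now ((-2 + 0) + ((a + 0) + (0 + 0)))
step 2: add_zero (→) rewrites (-2 + 0) into -2, now (-2 + ((a + 0) + (0 + 0)))
step 3: add_zero (←) rewrites (0 + 0) into ((0 + 0) + 0), now (-2 + ((a + 0) + ((0 + 0) + 0)))
step 4: add_comm (→) rewrites (-2 + ((a + 0) + ((0 + 0) + 0))) into (((a + 0) + ((0 + 0) + 0)) + -2)
step 5: mul_zero (←) rewrites 0 into (b * 0), now (((a + 0) + (((b * 0) + 0) + 0)) + -2)
step 6: mul_zero (←) rewrites 0 into (-1 * 0), now (((a + (-1 * 0)) + (((b * 0) + 0) + 0)) + -2)
step 7: add_zero (←) rewrites (b * 0) into ((b * 0) + 0), which is E2

YES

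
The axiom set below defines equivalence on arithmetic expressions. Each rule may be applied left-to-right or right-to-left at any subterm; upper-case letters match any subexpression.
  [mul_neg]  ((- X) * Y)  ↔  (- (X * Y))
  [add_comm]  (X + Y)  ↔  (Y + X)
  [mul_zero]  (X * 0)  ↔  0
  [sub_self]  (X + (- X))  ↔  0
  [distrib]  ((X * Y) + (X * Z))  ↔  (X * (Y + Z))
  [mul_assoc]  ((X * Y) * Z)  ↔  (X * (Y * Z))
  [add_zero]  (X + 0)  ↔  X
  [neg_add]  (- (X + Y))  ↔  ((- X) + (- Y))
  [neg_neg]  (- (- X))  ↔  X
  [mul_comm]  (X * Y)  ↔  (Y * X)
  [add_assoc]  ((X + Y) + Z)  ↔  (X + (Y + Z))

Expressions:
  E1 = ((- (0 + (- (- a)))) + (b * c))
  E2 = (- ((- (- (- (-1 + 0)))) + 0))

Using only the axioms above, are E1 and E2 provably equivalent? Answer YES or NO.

NO

Every axiom is a valid identity, so a rewrite proof would force E1 and E2 to agree under every assignment.
At a=0, b=0, c=0: E1 = 0 but E2 = -1; they differ, so no derivation exists.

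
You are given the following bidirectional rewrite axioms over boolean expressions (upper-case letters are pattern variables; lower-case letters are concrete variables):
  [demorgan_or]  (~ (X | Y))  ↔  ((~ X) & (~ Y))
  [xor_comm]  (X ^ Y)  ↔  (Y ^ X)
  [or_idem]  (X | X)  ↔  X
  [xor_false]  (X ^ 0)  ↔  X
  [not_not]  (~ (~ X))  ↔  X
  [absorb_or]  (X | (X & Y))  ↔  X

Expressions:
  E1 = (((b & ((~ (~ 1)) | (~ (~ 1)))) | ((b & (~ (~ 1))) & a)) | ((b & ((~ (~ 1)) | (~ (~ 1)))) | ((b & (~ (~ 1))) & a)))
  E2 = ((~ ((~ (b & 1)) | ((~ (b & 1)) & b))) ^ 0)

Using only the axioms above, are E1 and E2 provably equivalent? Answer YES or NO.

YES

step 1: or_idem (→) rewrites (((b & ((~ (~ 1)) | (~ (~ 1)))) | ((b & (~ (~ 1))) & a)) | ((b & ((~ (~ 1)) | (~ (~ 1)))) | ((b & (~ (~ 1))) & a))) into ((b & ((~ (~ 1)) | (~ (~ 1)))) | ((b & (~ (~ 1))) & a))
step 2: or_idem (→) rewrites ((~ (~ 1)) | (~ (~ 1))) into (~ (~ 1)), now ((b & (~ (~ 1))) | ((b & (~ (~ 1))) & a))
step 3: absorb_or (→) rewrites ((b & (~ (~ 1))) | ((b & (~ (~ 1))) & a)) into (b & (~ (~ 1)))
step 4: not_not (→) rewrites (~ (~ 1)) into 1, now (b & 1)
step 5: not_not (←) rewrites (b & 1) into (~ (~ (b & 1)))
step 6: xor_false (←) rewrites (~ (~ (b & 1))) into ((~ (~ (b & 1))) ^ 0)
step 7: absorb_or (←) rewrites (~ (b & 1)) into ((~ (b & 1)) | ((~ (b & 1)) & b)), which is E2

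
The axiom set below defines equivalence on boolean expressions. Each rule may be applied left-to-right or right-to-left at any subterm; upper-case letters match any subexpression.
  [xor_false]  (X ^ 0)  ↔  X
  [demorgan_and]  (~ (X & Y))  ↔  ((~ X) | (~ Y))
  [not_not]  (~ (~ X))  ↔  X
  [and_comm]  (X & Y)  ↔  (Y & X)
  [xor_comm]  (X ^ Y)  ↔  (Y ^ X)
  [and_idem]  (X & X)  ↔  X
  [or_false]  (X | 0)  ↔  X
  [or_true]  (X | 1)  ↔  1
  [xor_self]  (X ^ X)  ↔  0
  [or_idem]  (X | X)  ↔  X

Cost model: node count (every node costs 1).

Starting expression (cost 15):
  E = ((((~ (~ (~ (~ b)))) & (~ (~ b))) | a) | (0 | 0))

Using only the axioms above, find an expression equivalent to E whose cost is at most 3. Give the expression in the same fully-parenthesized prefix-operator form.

(1) (~ (~ (~ b)))  =[not_not →]=  (~ b)    ⊢ ((((~ (~ b)) & (~ (~ b))) | a) | (0 | 0))
(2) ((~ (~ b)) & (~ (~ b)))  =[and_idem →]=  (~ (~ b))    ⊢ (((~ (~ b)) | a) | (0 | 0))
(3) (0 | 0)  =[or_idem →]=  0    ⊢ (((~ (~ b)) | a) | 0)
(4) (~ (~ b))  =[not_not →]=  b    ⊢ ((b | a) | 0)
(5) ((b | a) | 0)  =[or_false →]=  (b | a)    ⊢ cost 3, within 3

(b | a)   [cost 3]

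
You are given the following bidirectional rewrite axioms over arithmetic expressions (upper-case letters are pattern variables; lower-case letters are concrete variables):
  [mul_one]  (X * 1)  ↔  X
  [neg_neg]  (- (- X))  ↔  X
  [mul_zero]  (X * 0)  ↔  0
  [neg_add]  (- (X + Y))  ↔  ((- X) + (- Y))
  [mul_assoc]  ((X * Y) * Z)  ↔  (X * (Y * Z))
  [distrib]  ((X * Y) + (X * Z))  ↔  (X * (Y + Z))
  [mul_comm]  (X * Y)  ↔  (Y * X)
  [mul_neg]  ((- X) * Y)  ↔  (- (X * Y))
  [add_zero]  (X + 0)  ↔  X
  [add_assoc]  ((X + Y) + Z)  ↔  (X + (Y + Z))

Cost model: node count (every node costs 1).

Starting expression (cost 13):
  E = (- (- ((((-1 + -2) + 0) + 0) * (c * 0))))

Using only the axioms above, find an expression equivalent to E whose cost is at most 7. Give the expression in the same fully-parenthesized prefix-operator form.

(1) ((-1 + -2) + 0)  =[add_zero →]=  (-1 + -2)    ⊢ (- (- (((-1 + -2) + 0) * (c * 0))))
(2) ((-1 + -2) + 0)  =[add_zero →]=  (-1 + -2)    ⊢ (- (- ((-1 + -2) * (c * 0))))
(3) (c * 0)  =[mul_comm →]=  (0 * c)    ⊢ (- (- ((-1 + -2) * (0 * c))))
(4) (- (- ((-1 + -2) * (0 * c))))  =[neg_neg →]=  ((-1 + -2) * (0 * c))    ⊢ cost 7, within 7

((-1 + -2) * (0 * c))   [cost 7]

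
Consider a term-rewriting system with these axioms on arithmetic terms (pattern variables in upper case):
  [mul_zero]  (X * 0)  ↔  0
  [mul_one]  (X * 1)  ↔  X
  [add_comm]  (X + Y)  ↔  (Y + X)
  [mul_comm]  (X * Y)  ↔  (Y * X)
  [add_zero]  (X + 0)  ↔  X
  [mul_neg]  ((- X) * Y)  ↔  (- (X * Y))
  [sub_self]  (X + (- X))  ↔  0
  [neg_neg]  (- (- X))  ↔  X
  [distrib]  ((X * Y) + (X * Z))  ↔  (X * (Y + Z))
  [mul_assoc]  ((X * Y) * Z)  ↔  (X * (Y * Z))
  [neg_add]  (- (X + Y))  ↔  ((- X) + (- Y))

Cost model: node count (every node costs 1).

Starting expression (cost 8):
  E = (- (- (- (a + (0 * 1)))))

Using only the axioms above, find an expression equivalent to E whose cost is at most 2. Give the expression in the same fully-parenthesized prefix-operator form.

step 1: mul_one (→) rewrites (0 * 1) into 0, now (- (- (- (a + 0))))
step 2: add_zero (→) rewrites (a + 0) into a, now (- (- (- a)))
step 3: neg_neg (→) rewrites (- (- a)) into a, reaching cost 2 (bound 2)

(- a)   [cost 2]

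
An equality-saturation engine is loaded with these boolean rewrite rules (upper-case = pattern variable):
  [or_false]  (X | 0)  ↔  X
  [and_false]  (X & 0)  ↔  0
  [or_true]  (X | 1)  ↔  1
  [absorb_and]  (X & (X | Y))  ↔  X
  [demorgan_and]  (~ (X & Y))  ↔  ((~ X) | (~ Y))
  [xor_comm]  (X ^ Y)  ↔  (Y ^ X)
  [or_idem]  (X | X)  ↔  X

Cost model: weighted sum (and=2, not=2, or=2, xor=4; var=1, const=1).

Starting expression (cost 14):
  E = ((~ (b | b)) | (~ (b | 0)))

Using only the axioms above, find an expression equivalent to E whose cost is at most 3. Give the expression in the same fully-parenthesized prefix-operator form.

1. [or_false →] (b | 0)  →  b;  E = ((~ (b | b)) | (~ b))
2. [or_idem →] (b | b)  →  b;  E = ((~ b) | (~ b))
3. [or_idem →] ((~ b) | (~ b))  →  (~ b);  cost 3 ≤ 3, done

(~ b)   [cost 3]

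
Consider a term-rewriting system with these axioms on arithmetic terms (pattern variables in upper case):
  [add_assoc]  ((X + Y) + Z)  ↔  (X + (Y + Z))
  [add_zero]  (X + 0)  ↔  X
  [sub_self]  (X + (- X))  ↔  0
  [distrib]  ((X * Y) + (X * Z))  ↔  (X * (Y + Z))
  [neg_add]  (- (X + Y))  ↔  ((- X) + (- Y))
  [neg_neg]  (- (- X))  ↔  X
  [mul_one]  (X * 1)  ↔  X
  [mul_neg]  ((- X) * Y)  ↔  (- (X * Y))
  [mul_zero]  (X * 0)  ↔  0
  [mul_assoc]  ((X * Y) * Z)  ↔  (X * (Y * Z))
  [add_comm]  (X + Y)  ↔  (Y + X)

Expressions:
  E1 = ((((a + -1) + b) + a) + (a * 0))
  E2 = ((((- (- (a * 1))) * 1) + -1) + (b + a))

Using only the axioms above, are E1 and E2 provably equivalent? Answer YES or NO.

(1) (a * 0)  =[mul_zero →]=  0    ⊢ ((((a + -1) + b) + a) + 0)
(2) (((a + -1) + b) + a)  =[add_assoc →]=  ((a + -1) + (b + a))    ⊢ (((a + -1) + (b + a)) + 0)
(3) (((a + -1) + (b + a)) + 0)  =[add_zero →]=  ((a + -1) + (b + a))
(4) a  =[mul_one ←]=  (a * 1)    ⊢ (((a * 1) + -1) + (b + a))
(5) (a * 1)  =[neg_neg ←]=  (- (- (a * 1)))    ⊢ (((- (- (a * 1))) + -1) + (b + a))
(6) (- (- (a * 1)))  =[mul_one ←]=  ((- (- (a * 1))) * 1)    ⊢ E2

YES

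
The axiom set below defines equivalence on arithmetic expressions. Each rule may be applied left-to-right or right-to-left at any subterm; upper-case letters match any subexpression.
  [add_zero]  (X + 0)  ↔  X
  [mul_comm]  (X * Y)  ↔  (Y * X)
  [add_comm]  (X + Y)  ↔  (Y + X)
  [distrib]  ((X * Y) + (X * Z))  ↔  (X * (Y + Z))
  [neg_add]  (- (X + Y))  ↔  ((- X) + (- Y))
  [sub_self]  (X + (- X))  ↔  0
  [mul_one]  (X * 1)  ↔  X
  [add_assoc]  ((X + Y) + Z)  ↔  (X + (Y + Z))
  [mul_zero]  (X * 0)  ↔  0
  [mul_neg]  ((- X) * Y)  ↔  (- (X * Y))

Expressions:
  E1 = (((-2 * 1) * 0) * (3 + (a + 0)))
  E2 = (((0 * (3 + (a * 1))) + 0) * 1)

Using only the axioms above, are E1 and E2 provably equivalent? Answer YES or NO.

YES

1. [mul_one →] (-2 * 1)  →  -2;  E1 = ((-2 * 0) * (3 + (a + 0)))
2. [add_zero →] (a + 0)  →  a;  E1 = ((-2 * 0) * (3 + a))
3. [mul_zero →] (-2 * 0)  →  0;  E1 = (0 * (3 + a))
4. [mul_one ←] (0 * (3 + a))  →  ((0 * (3 + a)) * 1)
5. [add_zero ←] (0 * (3 + a))  →  ((0 * (3 + a)) + 0);  E1 = (((0 * (3 + a)) + 0) * 1)
6. [mul_one ←] a  →  (a * 1);  this is E2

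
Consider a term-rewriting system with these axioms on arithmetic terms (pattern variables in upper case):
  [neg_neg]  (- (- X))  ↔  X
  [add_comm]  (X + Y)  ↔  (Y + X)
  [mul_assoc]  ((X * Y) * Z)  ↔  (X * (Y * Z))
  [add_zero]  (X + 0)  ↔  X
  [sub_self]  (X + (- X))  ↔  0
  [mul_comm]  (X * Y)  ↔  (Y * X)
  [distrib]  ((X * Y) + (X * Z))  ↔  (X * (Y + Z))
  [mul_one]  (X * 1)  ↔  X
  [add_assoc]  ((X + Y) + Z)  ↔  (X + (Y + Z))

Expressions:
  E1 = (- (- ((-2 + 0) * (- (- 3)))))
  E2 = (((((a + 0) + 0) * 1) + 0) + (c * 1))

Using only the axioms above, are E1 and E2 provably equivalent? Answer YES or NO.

The axioms are sound identities: if E1 ↔* E2 then E1 and E2 evaluate identically under any assignment.
Under a=0, c=0: E1 evaluates to -6, E2 to 0. Distinct ⇒ no rewrite sequence connects them.

NO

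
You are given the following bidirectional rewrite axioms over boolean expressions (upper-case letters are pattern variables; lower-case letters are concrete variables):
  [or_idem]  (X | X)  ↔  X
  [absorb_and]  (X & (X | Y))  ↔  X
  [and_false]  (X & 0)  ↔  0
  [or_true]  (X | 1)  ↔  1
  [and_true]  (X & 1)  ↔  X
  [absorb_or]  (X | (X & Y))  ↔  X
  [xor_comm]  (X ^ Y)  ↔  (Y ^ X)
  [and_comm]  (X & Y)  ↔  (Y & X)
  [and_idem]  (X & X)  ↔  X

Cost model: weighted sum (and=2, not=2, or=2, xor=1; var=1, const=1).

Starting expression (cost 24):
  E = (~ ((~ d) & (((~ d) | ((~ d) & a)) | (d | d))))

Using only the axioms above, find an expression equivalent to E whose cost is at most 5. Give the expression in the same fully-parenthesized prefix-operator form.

(1) (d | d)  =[or_idem →]=  d    ⊢ (~ ((~ d) & (((~ d) | ((~ d) & a)) | d)))
(2) ((~ d) | ((~ d) & a))  =[absorb_or →]=  (~ d)    ⊢ (~ ((~ d) & ((~ d) | d)))
(3) ((~ d) & ((~ d) | d))  =[absorb_and →]=  (~ d)    ⊢ cost 5, within 5

(~ (~ d))   [cost 5]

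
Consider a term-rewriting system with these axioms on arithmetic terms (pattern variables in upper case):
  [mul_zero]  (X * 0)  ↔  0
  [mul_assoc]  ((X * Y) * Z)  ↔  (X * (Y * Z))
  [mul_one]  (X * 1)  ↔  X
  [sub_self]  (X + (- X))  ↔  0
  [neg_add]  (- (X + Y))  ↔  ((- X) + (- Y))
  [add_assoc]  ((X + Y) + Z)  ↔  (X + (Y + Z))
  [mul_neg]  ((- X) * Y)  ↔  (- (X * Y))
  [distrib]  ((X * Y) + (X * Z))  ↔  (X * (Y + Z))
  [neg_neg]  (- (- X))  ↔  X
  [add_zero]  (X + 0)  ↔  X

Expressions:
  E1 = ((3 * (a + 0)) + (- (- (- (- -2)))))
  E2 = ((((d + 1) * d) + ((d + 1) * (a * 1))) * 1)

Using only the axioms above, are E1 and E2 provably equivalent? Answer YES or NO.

All listed rules preserve value, hence provable equivalence implies equal values everywhere; look for a separating assignment.
a=0, d=0 gives E1 ↦ -2, E2 ↦ 0; values differ ⇒ not provably equivalent.

NO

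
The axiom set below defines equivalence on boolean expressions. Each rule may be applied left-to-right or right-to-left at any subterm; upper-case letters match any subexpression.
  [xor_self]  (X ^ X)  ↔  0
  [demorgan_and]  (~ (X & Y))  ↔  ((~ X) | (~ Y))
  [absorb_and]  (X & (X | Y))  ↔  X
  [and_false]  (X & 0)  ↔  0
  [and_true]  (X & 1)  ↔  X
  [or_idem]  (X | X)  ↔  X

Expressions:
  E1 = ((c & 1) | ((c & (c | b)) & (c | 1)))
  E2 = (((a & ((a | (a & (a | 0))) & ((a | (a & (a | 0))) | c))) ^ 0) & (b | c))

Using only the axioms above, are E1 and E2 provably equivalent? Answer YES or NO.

Every axiom is a valid identity, so a rewrite proof would force E1 and E2 to agree under every assignment.
At a=0, b=0, c=1: E1 = 1 but E2 = 0; they differ, so no derivation exists.

NO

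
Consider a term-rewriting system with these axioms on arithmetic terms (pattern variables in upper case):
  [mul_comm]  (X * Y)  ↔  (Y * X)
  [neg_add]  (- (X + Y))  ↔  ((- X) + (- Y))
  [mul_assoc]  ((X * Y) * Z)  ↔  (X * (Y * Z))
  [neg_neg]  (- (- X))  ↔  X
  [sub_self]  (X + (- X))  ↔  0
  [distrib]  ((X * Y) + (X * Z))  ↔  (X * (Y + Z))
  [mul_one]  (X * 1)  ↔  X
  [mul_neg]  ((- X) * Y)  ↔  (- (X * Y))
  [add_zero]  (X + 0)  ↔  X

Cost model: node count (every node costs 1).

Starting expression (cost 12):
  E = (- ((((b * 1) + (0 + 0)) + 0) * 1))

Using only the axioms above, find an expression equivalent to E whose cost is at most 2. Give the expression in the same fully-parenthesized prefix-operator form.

step 1: mul_one (→) rewrites ((((b * 1) + (0 + 0)) + 0) * 1) into (((b * 1) + (0 + 0)) + 0), now (- (((b * 1) + (0 + 0)) + 0))
step 2: mul_one (→) rewrites (b * 1) into b, now (- ((b + (0 + 0)) + 0))
step 3: add_zero (→) rewrites (0 + 0) into 0, now (- ((b + 0) + 0))
step 4: add_zero (→) rewrites (b + 0) into b, now (- (b + 0))
step 5: add_zero (→) rewrites (b + 0) into b, reaching cost 2 (bound 2)

(- b)   [cost 2]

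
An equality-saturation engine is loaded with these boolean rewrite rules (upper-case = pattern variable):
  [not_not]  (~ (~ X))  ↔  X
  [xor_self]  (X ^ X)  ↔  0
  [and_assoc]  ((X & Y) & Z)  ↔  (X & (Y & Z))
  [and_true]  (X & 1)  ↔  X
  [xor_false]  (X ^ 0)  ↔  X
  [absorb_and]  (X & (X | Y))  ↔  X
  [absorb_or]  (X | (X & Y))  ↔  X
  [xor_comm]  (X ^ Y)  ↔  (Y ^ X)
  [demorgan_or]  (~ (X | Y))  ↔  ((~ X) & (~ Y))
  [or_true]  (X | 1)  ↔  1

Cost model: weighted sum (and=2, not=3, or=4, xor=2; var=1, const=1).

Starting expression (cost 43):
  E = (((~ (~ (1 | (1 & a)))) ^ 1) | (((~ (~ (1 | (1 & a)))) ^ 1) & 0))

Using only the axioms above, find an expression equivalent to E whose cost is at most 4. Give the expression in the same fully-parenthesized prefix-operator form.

(1 ^ 1)   [cost 4]

1. [absorb_or →] (((~ (~ (1 | (1 & a)))) ^ 1) | (((~ (~ (1 | (1 & a)))) ^ 1) & 0))  →  ((~ (~ (1 | (1 & a)))) ^ 1)
2. [absorb_or →] (1 | (1 & a))  →  1;  E = ((~ (~ 1)) ^ 1)
3. [not_not →] (~ (~ 1))  →  1;  cost 4 ≤ 4, done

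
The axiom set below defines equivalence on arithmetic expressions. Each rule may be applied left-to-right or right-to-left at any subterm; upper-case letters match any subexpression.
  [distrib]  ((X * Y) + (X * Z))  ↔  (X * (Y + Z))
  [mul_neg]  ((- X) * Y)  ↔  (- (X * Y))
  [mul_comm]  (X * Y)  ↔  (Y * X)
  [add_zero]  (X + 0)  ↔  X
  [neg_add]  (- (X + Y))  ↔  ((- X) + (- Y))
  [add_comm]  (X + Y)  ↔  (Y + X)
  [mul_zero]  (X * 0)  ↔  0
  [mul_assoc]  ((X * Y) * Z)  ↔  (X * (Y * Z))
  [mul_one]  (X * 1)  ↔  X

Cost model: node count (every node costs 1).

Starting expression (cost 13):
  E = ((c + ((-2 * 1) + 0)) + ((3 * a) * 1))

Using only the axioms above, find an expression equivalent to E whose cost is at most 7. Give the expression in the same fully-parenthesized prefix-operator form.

(1) ((-2 * 1) + 0)  =[add_zero →]=  (-2 * 1)    ⊢ ((c + (-2 * 1)) + ((3 * a) * 1))
(2) (-2 * 1)  =[mul_one →]=  -2    ⊢ ((c + -2) + ((3 * a) * 1))
(3) ((3 * a) * 1)  =[mul_one →]=  (3 * a)    ⊢ cost 7, within 7

((c + -2) + (3 * a))   [cost 7]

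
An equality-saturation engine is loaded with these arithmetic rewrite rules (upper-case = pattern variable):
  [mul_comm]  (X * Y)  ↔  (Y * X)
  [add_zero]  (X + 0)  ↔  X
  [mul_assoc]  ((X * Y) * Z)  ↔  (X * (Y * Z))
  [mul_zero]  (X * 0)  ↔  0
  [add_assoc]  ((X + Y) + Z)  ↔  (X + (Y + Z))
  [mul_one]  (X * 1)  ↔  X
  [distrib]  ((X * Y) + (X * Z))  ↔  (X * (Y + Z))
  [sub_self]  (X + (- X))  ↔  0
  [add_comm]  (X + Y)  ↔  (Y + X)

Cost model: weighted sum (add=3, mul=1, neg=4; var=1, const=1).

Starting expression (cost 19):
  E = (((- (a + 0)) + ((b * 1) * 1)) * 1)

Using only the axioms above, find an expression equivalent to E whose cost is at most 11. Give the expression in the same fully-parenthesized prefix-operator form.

((- a) + (b * 1))   [cost 11]

(1) (((- (a + 0)) + ((b * 1) * 1)) * 1)  =[mul_one →]=  ((- (a + 0)) + ((b * 1) * 1))
(2) (a + 0)  =[add_zero →]=  a    ⊢ ((- a) + ((b * 1) * 1))
(3) (b * 1)  =[mul_one →]=  b    ⊢ cost 11, within 11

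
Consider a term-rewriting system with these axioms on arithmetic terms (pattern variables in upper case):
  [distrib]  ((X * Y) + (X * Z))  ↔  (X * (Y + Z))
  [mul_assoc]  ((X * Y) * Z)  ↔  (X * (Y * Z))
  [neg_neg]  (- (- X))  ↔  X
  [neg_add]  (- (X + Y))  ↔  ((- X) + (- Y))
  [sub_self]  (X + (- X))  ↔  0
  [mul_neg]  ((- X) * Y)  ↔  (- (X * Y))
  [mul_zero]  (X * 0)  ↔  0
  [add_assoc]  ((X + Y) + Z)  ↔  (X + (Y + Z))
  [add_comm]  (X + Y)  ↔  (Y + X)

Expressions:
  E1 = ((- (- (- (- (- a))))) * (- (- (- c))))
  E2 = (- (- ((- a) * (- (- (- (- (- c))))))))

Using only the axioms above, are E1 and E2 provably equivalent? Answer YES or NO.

(1) (- (- (- a)))  =[neg_neg →]=  (- a)    ⊢ ((- (- (- a))) * (- (- (- c))))
(2) (- (- (- c)))  =[neg_neg →]=  (- c)    ⊢ ((- (- (- a))) * (- c))
(3) (- (- a))  =[neg_neg →]=  a    ⊢ ((- a) * (- c))
(4) (- c)  =[neg_neg ←]=  (- (- (- c)))    ⊢ ((- a) * (- (- (- c))))
(5) ((- a) * (- (- (- c))))  =[neg_neg ←]=  (- (- ((- a) * (- (- (- c))))))
(6) (- (- c))  =[neg_neg ←]=  (- (- (- (- c))))    ⊢ E2

YES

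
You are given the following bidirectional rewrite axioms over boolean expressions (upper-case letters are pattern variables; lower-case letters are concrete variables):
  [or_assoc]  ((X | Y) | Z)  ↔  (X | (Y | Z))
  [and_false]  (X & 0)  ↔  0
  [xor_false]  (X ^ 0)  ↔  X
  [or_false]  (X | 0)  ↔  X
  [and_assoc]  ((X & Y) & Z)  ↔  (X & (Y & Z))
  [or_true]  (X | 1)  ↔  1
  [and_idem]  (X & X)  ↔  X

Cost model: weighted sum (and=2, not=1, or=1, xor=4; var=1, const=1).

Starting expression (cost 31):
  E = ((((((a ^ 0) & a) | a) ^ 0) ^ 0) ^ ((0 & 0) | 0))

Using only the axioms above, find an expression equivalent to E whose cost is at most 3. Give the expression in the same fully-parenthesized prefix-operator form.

step 1: xor_false (→) rewrites (a ^ 0) into a, now (((((a & a) | a) ^ 0) ^ 0) ^ ((0 & 0) | 0))
step 2: and_false (→) rewrites (0 & 0) into 0, now (((((a & a) | a) ^ 0) ^ 0) ^ (0 | 0))
step 3: or_false (→) rewrites (0 | 0) into 0, now (((((a & a) | a) ^ 0) ^ 0) ^ 0)
step 4: xor_false (→) rewrites (((a & a) | a) ^ 0) into ((a & a) | a), now ((((a & a) | a) ^ 0) ^ 0)
step 5: xor_false (→) rewrites (((a & a) | a) ^ 0) into ((a & a) | a), now (((a & a) | a) ^ 0)
step 6: and_idem (→) rewrites (a & a) into a, now ((a | a) ^ 0)
step 7: xor_false (→) rewrites ((a | a) ^ 0) into (a | a), reaching cost 3 (bound 3)

(a | a)   [cost 3]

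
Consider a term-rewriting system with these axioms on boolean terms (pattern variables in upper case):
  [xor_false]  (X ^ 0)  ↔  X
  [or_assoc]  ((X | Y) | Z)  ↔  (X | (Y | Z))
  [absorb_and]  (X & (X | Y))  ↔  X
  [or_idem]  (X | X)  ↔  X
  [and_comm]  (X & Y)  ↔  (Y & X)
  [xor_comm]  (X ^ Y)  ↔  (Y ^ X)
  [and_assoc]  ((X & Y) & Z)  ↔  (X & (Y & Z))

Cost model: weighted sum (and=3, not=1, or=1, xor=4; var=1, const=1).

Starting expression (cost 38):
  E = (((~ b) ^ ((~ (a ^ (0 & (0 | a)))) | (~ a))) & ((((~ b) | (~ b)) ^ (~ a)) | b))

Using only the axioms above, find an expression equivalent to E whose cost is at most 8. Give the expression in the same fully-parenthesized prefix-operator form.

(1) (0 & (0 | a))  =[absorb_and →]=  0    ⊢ (((~ b) ^ ((~ (a ^ 0)) | (~ a))) & ((((~ b) | (~ b)) ^ (~ a)) | b))
(2) ((~ b) | (~ b))  =[or_idem →]=  (~ b)    ⊢ (((~ b) ^ ((~ (a ^ 0)) | (~ a))) & (((~ b) ^ (~ a)) | b))
(3) (a ^ 0)  =[xor_false →]=  a    ⊢ (((~ b) ^ ((~ a) | (~ a))) & (((~ b) ^ (~ a)) | b))
(4) ((~ a) | (~ a))  =[or_idem →]=  (~ a)    ⊢ (((~ b) ^ (~ a)) & (((~ b) ^ (~ a)) | b))
(5) (((~ b) ^ (~ a)) & (((~ b) ^ (~ a)) | b))  =[absorb_and →]=  ((~ b) ^ (~ a))    ⊢ cost 8, within 8

((~ b) ^ (~ a))   [cost 8]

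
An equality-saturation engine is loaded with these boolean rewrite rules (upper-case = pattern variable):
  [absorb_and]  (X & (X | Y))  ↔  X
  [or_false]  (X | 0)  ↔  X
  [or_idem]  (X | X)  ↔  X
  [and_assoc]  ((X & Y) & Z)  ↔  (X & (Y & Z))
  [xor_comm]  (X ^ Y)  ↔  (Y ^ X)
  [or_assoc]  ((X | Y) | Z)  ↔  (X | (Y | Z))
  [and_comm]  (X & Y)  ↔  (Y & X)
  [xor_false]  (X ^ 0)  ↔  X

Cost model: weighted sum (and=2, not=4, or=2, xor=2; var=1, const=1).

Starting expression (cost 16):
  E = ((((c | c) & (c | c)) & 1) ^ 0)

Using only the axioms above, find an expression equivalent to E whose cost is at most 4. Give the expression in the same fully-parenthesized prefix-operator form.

step 1: or_idem (→) rewrites (c | c) into c, now (((c & (c | c)) & 1) ^ 0)
step 2: xor_false (→) rewrites (((c & (c | c)) & 1) ^ 0) into ((c & (c | c)) & 1)
step 3: absorb_and (→) rewrites (c & (c | c)) into c, reaching cost 4 (bound 4)

(c & 1)   [cost 4]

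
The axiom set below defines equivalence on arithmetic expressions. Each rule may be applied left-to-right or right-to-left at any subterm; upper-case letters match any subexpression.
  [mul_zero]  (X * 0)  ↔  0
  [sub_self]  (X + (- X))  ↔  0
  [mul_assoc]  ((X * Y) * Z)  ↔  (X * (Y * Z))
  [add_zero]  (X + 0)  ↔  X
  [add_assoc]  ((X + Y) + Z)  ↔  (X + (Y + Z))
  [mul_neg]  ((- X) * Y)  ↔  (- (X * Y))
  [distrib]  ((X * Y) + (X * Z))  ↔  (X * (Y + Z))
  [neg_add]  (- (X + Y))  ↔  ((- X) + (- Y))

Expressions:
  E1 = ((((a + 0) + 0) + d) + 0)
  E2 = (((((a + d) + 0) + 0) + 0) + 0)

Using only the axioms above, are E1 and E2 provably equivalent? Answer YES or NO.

YES

(1) (a + 0)  =[add_zero →]=  a    ⊢ (((a + 0) + d) + 0)
(2) (a + 0)  =[add_zero →]=  a    ⊢ ((a + d) + 0)
(3) ((a + d) + 0)  =[add_zero ←]=  (((a + d) + 0) + 0)
(4) (((a + d) + 0) + 0)  =[add_zero ←]=  ((((a + d) + 0) + 0) + 0)
(5) ((((a + d) + 0) + 0) + 0)  =[add_zero ←]=  (((((a + d) + 0) + 0) + 0) + 0)    ⊢ E2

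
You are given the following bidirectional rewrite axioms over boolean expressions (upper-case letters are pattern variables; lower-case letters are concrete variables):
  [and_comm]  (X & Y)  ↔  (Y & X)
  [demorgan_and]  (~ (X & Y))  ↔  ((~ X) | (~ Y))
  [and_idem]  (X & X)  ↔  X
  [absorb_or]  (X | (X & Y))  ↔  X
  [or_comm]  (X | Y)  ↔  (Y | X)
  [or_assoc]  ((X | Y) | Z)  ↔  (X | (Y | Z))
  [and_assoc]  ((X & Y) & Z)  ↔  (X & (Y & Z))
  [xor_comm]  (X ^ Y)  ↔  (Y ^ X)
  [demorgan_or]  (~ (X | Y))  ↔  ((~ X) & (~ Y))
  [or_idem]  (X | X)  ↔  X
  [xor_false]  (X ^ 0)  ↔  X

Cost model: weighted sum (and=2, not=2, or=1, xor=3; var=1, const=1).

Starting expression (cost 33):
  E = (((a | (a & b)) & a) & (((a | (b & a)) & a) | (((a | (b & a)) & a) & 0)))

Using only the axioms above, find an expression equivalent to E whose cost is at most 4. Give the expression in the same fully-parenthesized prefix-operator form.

step 1: absorb_or (→) rewrites (((a | (b & a)) & a) | (((a | (b & a)) & a) & 0)) into ((a | (b & a)) & a), now (((a | (a & b)) & a) & ((a | (b & a)) & a))
step 2: and_comm (→) rewrites (b & a) into (a & b), now (((a | (a & b)) & a) & ((a | (a & b)) & a))
step 3: and_idem (→) rewrites (((a | (a & b)) & a) & ((a | (a & b)) & a)) into ((a | (a & b)) & a)
step 4: absorb_or (→) rewrites (a | (a & b)) into a, reaching cost 4 (bound 4)

(a & a)   [cost 4]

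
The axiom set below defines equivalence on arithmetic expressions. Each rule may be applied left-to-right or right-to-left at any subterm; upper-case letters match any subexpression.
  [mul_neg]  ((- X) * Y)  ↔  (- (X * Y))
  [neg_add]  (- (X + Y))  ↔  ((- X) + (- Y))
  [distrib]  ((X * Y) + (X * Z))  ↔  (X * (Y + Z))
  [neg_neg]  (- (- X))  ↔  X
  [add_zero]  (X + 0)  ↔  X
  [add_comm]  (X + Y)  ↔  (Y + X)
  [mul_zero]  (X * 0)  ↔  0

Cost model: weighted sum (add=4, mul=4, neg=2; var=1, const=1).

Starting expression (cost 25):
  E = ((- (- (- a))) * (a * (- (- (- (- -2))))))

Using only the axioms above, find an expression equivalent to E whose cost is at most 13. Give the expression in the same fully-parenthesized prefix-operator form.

1. [neg_neg →] (- (- -2))  →  -2;  E = ((- (- (- a))) * (a * (- (- -2))))
2. [neg_neg →] (- (- (- a)))  →  (- a);  E = ((- a) * (a * (- (- -2))))
3. [neg_neg →] (- (- -2))  →  -2;  cost 13 ≤ 13, done

((- a) * (a * -2))   [cost 13]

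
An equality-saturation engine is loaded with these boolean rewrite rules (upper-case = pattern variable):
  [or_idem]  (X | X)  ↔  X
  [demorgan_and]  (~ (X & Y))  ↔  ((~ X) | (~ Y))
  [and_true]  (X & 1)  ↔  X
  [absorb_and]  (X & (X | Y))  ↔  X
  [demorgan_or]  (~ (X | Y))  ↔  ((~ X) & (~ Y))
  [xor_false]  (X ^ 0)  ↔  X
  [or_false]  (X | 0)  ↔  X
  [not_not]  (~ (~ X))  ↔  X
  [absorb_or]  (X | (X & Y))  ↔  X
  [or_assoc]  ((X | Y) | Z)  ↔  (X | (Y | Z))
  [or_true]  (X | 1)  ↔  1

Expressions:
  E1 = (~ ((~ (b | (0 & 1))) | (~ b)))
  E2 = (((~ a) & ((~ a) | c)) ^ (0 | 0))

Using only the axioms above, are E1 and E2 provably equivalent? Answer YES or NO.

NO

The axioms are sound identities: if E1 ↔* E2 then E1 and E2 evaluate identically under any assignment.
Under a=0, b=0, c=0: E1 evaluates to 0, E2 to 1. Distinct ⇒ no rewrite sequence connects them.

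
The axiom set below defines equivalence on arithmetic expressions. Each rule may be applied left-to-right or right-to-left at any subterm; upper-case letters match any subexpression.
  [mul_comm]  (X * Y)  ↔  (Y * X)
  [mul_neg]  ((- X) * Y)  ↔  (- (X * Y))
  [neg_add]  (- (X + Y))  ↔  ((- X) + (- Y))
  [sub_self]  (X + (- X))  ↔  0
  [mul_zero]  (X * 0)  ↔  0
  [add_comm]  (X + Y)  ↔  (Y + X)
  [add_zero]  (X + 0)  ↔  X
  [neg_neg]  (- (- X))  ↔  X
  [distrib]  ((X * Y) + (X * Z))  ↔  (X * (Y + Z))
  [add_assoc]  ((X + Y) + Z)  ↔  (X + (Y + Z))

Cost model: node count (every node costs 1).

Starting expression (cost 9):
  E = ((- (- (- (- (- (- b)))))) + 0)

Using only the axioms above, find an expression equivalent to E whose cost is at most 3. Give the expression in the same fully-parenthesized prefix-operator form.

(- (- b))   [cost 3]

1. [neg_neg →] (- (- (- b)))  →  (- b);  E = ((- (- (- (- b)))) + 0)
2. [add_zero →] ((- (- (- (- b)))) + 0)  →  (- (- (- (- b))))
3. [neg_neg →] (- (- b))  →  b;  cost 3 ≤ 3, done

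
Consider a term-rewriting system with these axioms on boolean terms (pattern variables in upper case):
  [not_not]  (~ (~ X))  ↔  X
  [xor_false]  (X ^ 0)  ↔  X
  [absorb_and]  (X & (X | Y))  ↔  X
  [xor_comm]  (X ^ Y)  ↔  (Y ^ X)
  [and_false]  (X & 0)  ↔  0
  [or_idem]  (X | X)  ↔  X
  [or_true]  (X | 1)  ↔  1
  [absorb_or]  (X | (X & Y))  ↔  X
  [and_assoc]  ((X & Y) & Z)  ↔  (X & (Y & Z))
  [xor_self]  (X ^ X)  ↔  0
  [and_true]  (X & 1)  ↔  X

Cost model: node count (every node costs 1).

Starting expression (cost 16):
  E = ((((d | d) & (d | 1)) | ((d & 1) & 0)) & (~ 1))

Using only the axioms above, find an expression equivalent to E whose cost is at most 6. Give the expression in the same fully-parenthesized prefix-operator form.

((d & 1) & (~ 1))   [cost 6]

1. [or_idem →] (d | d)  →  d;  E = (((d & (d | 1)) | ((d & 1) & 0)) & (~ 1))
2. [or_true →] (d | 1)  →  1;  E = (((d & 1) | ((d & 1) & 0)) & (~ 1))
3. [absorb_or →] ((d & 1) | ((d & 1) & 0))  →  (d & 1);  cost 6 ≤ 6, done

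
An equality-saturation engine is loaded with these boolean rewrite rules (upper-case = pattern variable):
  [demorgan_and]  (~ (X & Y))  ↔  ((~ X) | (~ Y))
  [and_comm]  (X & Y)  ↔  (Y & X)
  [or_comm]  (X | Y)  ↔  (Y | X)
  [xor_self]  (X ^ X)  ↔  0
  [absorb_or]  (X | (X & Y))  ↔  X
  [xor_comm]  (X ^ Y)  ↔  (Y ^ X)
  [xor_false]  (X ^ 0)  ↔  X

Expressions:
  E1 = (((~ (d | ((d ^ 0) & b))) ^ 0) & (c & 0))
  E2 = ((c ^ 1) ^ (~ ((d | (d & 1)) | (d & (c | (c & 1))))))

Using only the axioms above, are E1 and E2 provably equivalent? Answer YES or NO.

NO

Every axiom is a valid identity, so a rewrite proof would force E1 and E2 to agree under every assignment.
At b=0, c=0, d=1: E1 = 0 but E2 = 1; they differ, so no derivation exists.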